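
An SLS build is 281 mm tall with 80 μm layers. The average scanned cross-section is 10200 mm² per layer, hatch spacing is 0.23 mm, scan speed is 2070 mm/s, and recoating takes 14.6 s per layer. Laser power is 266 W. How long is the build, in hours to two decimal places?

35.15 hours

Layers = ⌈281/0.08⌉ = 3513.
Scan path per layer = 10200 / 0.23 = 44347.8 mm.
Per-layer scan time = 44347.8 / 2070 = 21.4241 s.
Per-layer time = 21.4241 + 14.6 = 36.0241 s.
3513 layers × 36.0241 s/layer = 126552.6633 s, i.e. 35.15 hours.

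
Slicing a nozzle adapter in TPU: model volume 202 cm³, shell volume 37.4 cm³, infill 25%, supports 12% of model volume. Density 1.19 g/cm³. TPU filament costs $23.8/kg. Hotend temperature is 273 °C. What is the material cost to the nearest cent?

Volume inside the shell: 202 − 37.4 → 164.6 cm³.
Infill volume = 0.25 × 164.6, so 41.15 cm³.
Support = 0.12 × 202 = 24.24 cm³.
Total extruded = 37.4 + 41.15 + 24.24 = 102.79 cm³.
Mass = 102.79 × 1.19 = 122.3201 g.
Cost = 122.3201 g / 1000 × $23.8/kg = $2.91.

$2.91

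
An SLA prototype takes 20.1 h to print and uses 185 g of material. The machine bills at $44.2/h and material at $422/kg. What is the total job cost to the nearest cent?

$966.49

Machine-time cost = 44.2 × 20.1 = $888.42.
Material charge = 422 × 185/1000, so $78.07.
Job cost: 888.42 + 78.07 = $966.49.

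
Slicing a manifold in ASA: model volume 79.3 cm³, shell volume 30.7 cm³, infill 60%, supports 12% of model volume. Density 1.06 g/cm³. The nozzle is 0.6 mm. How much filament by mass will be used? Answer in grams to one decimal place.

73.5 g

Volume inside the shell: 79.3 − 30.7 → 48.6 cm³.
Infill deposited = 0.60 × 48.6 = 29.16 cm³.
Support = 0.12 × 79.3 = 9.516 cm³.
Deposited volume = 30.7 + 29.16 + 9.516, so 69.376 cm³.
Mass = 69.376 × 1.06, so 73.53856 g.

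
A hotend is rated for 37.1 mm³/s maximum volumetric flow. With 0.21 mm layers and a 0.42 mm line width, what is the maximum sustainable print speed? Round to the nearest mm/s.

A: 0.21 × 0.42 → 0.0882 mm².
Max speed = 37.1 / 0.0882 = 420.63 ≈ 421 mm/s.

421 mm/s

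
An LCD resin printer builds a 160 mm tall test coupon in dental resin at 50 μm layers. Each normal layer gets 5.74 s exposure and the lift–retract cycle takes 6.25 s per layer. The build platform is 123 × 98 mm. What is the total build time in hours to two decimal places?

Layer count = ceil(160 / 0.05) = 3200.
Cycle time: 5.74 + 6.25 → 11.99 s.
Build time: 3200 × 11.99 s = 38368 s, i.e. 10.66 hours.

10.66 hours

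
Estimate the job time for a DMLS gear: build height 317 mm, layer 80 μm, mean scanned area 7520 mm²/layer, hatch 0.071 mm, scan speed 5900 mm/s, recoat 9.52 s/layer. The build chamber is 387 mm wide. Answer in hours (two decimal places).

30.24 hours

Number of layers: 317 / 0.08 → 3963 (rounded up).
Per-layer scan distance = 7520 / 0.071 = 105915.5 mm.
Per-layer scan time: 105915.5 / 5900 → 17.9518 s.
Time per layer: 17.9518 + 9.52 → 27.4718 s.
Total: 3963 × 27.4718 s = 108870.7434 s → 30.24 hours.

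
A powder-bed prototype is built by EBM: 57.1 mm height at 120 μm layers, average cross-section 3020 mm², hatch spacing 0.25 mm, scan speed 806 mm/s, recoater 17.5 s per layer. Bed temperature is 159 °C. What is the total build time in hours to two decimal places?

Number of layers: 57.1 / 0.12 → 476 (rounded up).
Scan path per layer = 3020 / 0.25 = 12080 mm.
Per-layer scan time: 12080 / 806 → 14.9876 s.
Layer cycle = 14.9876 + 17.5 = 32.4876 s.
476 layers × 32.4876 s/layer = 15464.0976 s, i.e. 4.30 hours.

4.30 hours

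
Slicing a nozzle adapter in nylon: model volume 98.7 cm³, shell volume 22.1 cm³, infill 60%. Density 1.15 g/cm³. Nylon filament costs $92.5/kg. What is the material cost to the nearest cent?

$7.24

Volume inside the shell: 98.7 − 22.1 → 76.6 cm³.
Infill deposited = 0.60 × 76.6 = 45.96 cm³.
Total printed volume = 22.1 + 45.96, so 68.06 cm³.
Mass: 68.06 × 1.15 → 78.269 g.
Cost = 78.269 g / 1000 × $92.5/kg = $7.24.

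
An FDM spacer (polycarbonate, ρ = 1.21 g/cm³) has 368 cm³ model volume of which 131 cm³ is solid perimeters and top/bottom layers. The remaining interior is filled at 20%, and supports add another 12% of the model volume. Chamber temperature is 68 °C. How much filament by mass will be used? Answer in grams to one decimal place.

Interior volume = 368 − 131, so 237 cm³.
Deposited infill: 0.20 × 237 → 47.4 cm³.
Support = 0.12 × 368 = 44.16 cm³.
Deposited volume: 131 + 47.4 + 44.16 → 222.56 cm³.
Mass: 222.56 × 1.21 → 269.2976 g.

269.3 g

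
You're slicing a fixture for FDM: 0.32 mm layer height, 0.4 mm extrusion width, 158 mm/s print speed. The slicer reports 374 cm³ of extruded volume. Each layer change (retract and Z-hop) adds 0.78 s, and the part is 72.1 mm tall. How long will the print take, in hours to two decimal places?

5.19 hours

Line area: 0.32 × 0.4 → 0.128 mm².
Path length: 374000 mm³ / 0.128 mm² → 2921875 mm.
Time extruding: 2921875 / 158 → 18492.9 s.
Layers = ⌈72.1/0.32⌉ = 226.
Z-hop total = 226 × 0.78, so 176.28 s.
Total = 18492.9 + 176.28 = 18669.18 s = 5.19 hours.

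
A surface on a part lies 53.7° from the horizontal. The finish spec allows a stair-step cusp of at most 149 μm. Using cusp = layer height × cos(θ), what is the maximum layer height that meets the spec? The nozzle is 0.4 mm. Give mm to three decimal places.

0.252 mm

t = h_c / cos θ = 0.149 / 0.5920 = 0.252 mm.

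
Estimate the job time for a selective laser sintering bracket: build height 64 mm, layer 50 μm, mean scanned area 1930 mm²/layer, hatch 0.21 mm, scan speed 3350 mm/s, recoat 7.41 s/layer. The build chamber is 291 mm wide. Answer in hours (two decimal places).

3.61 hours

Number of layers: 64 / 0.05 → 1280 (rounded up).
Per-layer scan distance = 1930 / 0.21 = 9190.5 mm.
Per-layer scan time = 9190.5 / 3350 = 2.7434 s.
Per-layer time = 2.7434 + 7.41, so 10.1534 s.
1280 layers × 10.1534 s/layer = 12996.352 s, i.e. 3.61 hours.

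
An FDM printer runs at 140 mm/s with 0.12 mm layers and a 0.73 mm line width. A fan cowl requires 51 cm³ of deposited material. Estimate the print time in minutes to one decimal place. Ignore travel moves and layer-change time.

69.3 minutes

Bead cross-section = 0.12 × 0.73 = 0.0876 mm².
Path length: 51000 mm³ / 0.0876 mm² → 582191.8 mm.
Print-move time = 582191.8 / 140 = 4158.5 s.
Converting: 4158.5 s = 69.3 minutes.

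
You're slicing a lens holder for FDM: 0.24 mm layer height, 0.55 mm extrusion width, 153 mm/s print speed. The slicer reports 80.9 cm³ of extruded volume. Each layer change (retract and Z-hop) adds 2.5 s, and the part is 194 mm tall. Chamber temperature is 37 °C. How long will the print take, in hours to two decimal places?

1.67 hours

Bead cross-section = 0.24 × 0.55 = 0.132 mm².
Total extruded path = 80900/0.132 = 612878.8 mm.
Extrusion time = 612878.8 / 153, so 4005.7 s.
Layers = ⌈194/0.24⌉ = 809.
Z-hop total = 809 × 2.5, so 2022.5 s.
Altogether 4005.7 + 2022.5 = 6028.2 s, i.e. 1.67 hours.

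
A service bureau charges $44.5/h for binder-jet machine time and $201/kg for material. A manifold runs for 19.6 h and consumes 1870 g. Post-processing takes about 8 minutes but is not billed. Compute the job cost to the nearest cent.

$1248.07

Time charge = 44.5 × 19.6, so $872.20.
Material charge: 201 × 1870/1000 → $375.87.
Total = 872.20 + 375.87 = $1248.07.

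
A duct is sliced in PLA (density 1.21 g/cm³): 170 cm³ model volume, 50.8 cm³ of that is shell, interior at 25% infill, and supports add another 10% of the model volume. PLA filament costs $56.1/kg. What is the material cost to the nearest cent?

Volume inside the shell: 170 − 50.8 → 119.2 cm³.
Infill volume = 0.25 × 119.2 = 29.8 cm³.
Support = 0.10 × 170, so 17 cm³.
Total printed volume: 50.8 + 29.8 + 17 → 97.6 cm³.
Mass = 97.6 × 1.21 = 118.096 g.
At $56.1/kg: 118.096/1000 × 56.1 = $6.63.

$6.63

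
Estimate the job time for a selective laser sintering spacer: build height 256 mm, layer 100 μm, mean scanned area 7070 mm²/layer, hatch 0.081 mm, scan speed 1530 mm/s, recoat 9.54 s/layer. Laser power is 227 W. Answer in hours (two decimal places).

Layers = ⌈256/0.1⌉ = 2560.
Hatch length per layer: 7070 / 0.081 → 87284 mm.
Scan time per layer: 87284 / 1530 → 57.0484 s.
Time per layer: 57.0484 + 9.54 → 66.5884 s.
2560 layers × 66.5884 s/layer = 170466.304 s, i.e. 47.35 hours.

47.35 hours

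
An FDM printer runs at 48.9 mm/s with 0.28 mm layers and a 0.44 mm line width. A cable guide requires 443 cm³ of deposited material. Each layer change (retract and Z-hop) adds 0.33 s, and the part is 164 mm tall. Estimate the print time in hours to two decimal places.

Bead cross-section = 0.28 × 0.44 = 0.1232 mm².
Path length: 443000 mm³ / 0.1232 mm² → 3595779.2 mm.
Print-move time = 3595779.2 / 48.9, so 73533.3 s.
Layer count = ceil(164 / 0.28) = 586.
Z-hop total = 586 × 0.33 = 193.38 s.
Total = 73533.3 + 193.38 = 73726.68 s = 20.48 hours.

20.48 hours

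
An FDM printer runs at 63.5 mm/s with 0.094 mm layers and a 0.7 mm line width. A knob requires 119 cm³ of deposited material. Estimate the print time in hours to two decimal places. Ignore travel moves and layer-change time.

Line area = 0.094 × 0.7, so 0.0658 mm².
Total extruded path = 119000/0.0658 = 1808510.6 mm.
Time extruding = 1808510.6 / 63.5, so 28480.5 s.
In the requested units: 28480.5 s = 7.91 hours.

7.91 hours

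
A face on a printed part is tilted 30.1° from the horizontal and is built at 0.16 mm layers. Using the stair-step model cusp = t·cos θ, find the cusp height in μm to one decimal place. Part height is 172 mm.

138.4 μm

cos(30.1°) = 0.8652, so cusp = 0.16 × 0.8652 = 0.138432 mm → 138.4 μm.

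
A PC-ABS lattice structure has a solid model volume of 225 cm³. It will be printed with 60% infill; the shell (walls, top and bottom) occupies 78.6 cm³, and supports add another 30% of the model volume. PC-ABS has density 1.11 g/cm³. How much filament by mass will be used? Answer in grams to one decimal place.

259.7 g

Infill region: 225 − 78.6 → 146.4 cm³.
Deposited infill = 0.60 × 146.4 = 87.84 cm³.
Support = 0.30 × 225, so 67.5 cm³.
Total extruded = 78.6 + 87.84 + 67.5, so 233.94 cm³.
Mass = 233.94 × 1.11, so 259.6734 g.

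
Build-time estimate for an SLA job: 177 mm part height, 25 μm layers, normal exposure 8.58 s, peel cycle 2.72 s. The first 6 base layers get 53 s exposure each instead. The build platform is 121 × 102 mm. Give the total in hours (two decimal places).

Number of layers: 177 / 0.025 → 7080 (rounded up).
Base layers = 6 × (53 + 2.72) = 334.32 s.
Regular layers = 7074 × (8.58 + 2.72), so 79936.2 s.
Total = 334.32 + 79936.2 = 80270.52 s = 22.30 hours.

22.30 hours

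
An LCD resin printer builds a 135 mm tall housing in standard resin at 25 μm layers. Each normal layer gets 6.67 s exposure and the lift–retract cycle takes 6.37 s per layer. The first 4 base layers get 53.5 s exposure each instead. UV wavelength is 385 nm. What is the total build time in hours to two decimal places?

19.61 hours

Layer count = ceil(135 / 0.025) = 5400.
Burn-in layers = 4 × (53.5 + 6.37) = 239.48 s.
Normal layers = 5396 × (6.67 + 6.37) = 70363.84 s.
Sum: 239.48 + 70363.84 = 70603.32 s → 19.61 hours.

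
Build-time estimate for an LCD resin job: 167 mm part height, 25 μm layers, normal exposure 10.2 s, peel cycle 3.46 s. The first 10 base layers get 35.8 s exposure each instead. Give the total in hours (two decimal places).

25.42 hours

Layer count = ceil(167 / 0.025) = 6680.
Bottom layers: 10 × (35.8 + 3.46) → 392.6 s.
Regular layers = 6670 × (10.2 + 3.46) = 91112.2 s.
Total = 392.6 + 91112.2 = 91504.8 s = 25.42 hours.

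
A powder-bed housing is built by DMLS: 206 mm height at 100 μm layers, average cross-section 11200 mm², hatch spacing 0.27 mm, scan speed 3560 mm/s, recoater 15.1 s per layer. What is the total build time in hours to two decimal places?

Layers = ⌈206/0.1⌉ = 2060.
Scan path per layer: 11200 / 0.27 → 41481.5 mm.
Per-layer scan time = 41481.5 / 3560 = 11.6521 s.
Time per layer: 11.6521 + 15.1 → 26.7521 s.
2060 layers × 26.7521 s/layer = 55109.326 s, i.e. 15.31 hours.

15.31 hours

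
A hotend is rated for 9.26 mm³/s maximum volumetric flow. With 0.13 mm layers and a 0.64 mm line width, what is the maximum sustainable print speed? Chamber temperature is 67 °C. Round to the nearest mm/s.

Extrusion cross-section = 0.13 × 0.64 = 0.0832 mm².
v_max = Q/A = 9.26/0.0832 = 111.30 mm/s → 111 mm/s.

111 mm/s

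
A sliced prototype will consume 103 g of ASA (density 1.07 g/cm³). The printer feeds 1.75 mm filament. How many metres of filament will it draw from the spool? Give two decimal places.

Extruded volume: 103/1.07 = 96.2617 cm³ (96261.7 mm³).
Cross-section of 1.75 mm filament: π·(1.75/2)² = 2.4053 mm².
Length = 96261.7 / 2.4053 = 40020.66 mm = 40.02 m.

40.02 m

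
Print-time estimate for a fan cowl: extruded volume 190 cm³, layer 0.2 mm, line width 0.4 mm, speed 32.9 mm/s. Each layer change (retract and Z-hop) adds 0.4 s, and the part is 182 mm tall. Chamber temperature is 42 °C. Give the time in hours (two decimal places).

Extrusion cross-section: 0.2 × 0.4 → 0.08 mm².
Path length: 190000 mm³ / 0.08 mm² → 2375000 mm.
Print-move time = 2375000 / 32.9 = 72188.4 s.
Layer count = ceil(182 / 0.2) = 910.
Z-hop total = 910 × 0.4, so 364 s.
Total = 72188.4 + 364 = 72552.4 s = 20.15 hours.

20.15 hours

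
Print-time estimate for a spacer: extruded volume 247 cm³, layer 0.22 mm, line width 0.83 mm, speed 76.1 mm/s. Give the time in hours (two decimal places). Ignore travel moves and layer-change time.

4.94 hours

Bead cross-section = 0.22 × 0.83, so 0.1826 mm².
Total extruded path = 247000/0.1826 = 1352683.5 mm.
Extrusion time = 1352683.5 / 76.1 = 17775.1 s.
Converting: 17775.1 s = 4.94 hours.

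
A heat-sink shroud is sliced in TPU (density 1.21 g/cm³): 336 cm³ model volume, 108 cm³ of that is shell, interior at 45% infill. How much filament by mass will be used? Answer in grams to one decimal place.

Infill region = 336 − 108, so 228 cm³.
Deposited infill = 0.45 × 228 = 102.6 cm³.
Deposited volume: 108 + 102.6 → 210.6 cm³.
Mass = 210.6 × 1.21, so 254.826 g.

254.8 g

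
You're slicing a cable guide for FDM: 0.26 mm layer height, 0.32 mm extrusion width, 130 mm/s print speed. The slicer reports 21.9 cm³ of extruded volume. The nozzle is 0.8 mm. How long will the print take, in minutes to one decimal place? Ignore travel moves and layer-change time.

Extrusion cross-section: 0.26 × 0.32 → 0.0832 mm².
Path length: 21900 mm³ / 0.0832 mm² → 263221.2 mm.
Time extruding = 263221.2 / 130, so 2024.8 s.
2024.8 s = 33.7 minutes.

33.7 minutes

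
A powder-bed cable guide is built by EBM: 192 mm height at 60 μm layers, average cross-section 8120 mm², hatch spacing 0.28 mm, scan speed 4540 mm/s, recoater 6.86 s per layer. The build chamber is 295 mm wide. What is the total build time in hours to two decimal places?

Number of layers: 192 / 0.06 → 3200 (rounded up).
Per-layer scan distance: 8120 / 0.28 → 29000 mm.
Beam time per layer = 29000 / 4540, so 6.3877 s.
Per-layer time: 6.3877 + 6.86 → 13.2477 s.
3200 layers × 13.2477 s/layer = 42392.64 s, i.e. 11.78 hours.

11.78 hours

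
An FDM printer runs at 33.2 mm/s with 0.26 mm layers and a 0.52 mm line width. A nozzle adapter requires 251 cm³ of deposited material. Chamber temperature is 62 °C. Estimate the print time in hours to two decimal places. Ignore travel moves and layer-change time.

15.53 hours

Bead cross-section = 0.26 × 0.52 = 0.1352 mm².
Total extruded path = 251000/0.1352 = 1856508.9 mm.
Print-move time: 1856508.9 / 33.2 → 55918.9 s.
That's 55918.9 s → 15.53 hours.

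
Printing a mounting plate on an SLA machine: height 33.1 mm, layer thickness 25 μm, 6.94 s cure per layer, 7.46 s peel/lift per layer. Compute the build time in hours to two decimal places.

Number of layers: 33.1 / 0.025 → 1324 (rounded up).
Each layer takes = 6.94 + 7.46 = 14.4 s.
Total = 1324 × 14.4 = 19065.6 s = 5.30 hours.

5.30 hours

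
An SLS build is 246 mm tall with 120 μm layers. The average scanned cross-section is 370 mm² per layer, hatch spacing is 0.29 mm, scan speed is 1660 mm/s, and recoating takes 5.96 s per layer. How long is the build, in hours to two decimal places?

3.83 hours

Layers = ⌈246/0.12⌉ = 2050.
Per-layer scan distance: 370 / 0.29 → 1275.9 mm.
Per-layer scan time = 1275.9 / 1660 = 0.7686 s.
Layer cycle = 0.7686 + 5.96, so 6.7286 s.
2050 layers × 6.7286 s/layer = 13793.63 s, i.e. 3.83 hours.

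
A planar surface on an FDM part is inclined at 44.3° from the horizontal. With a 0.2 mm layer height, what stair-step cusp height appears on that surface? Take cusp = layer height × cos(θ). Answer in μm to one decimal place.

143.1 μm

cos(44.3°) = 0.7157, so cusp = 0.2 × 0.7157 = 0.14314 mm → 143.1 μm.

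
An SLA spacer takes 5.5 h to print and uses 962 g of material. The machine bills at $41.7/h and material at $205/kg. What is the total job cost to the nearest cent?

$426.56

Machine cost = 41.7 × 5.5, so $229.35.
Material charge: 205 × 962/1000 → $197.21.
Job cost: 229.35 + 197.21 = $426.56.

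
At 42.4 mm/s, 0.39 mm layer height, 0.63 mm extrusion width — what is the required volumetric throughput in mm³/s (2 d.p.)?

A = 0.39 × 0.63 = 0.2457 mm².
Volumetric flow = 42.4 × 0.2457 = 10.42 mm³/s.

10.42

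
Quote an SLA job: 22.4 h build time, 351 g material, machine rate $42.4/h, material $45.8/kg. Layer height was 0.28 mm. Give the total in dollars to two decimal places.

$965.84

Time charge = 42.4 × 22.4 = $949.76.
Feedstock cost = 45.8 × 351/1000 = $16.0758.
Total = 949.76 + 16.0758 = 965.8358 ≈ $965.84.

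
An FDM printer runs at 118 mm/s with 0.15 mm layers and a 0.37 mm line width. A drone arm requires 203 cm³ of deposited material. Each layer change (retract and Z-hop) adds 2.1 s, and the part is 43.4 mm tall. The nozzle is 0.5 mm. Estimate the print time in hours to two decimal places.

Bead cross-section = 0.15 × 0.37 = 0.0555 mm².
Total extruded path = 203000/0.0555 = 3657657.7 mm.
Time extruding = 3657657.7 / 118 = 30997.1 s.
Number of layers: 43.4 / 0.15 → 290 (rounded up).
Z-hop total = 290 × 2.1, so 609 s.
Altogether 30997.1 + 609 = 31606.1 s, i.e. 8.78 hours.

8.78 hours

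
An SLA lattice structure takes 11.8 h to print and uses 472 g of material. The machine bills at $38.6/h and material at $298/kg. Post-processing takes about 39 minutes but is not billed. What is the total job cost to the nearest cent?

$596.14

Time charge = 38.6 × 11.8, so $455.48.
Material charge = 298 × 472/1000 = $140.656.
Job cost: 455.48 + 140.656 = 596.136 ≈ $596.14.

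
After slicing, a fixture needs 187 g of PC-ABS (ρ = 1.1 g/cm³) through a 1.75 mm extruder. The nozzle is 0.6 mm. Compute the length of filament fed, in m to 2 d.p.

Extruded volume: 187/1.1 = 170 cm³ (170000 mm³).
A = π r² = π × 0.875² = 2.4053 mm².
Length = 170000 / 2.4053 = 70677.25 mm = 70.68 m.

70.68 m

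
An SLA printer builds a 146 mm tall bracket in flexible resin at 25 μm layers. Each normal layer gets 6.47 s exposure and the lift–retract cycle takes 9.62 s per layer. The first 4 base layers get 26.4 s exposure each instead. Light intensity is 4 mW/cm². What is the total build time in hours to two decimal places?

26.12 hours

Number of layers: 146 / 0.025 → 5840 (rounded up).
Burn-in layers = 4 × (26.4 + 9.62), so 144.08 s.
Regular layers: 5836 × (6.47 + 9.62) → 93901.24 s.
Total = 144.08 + 93901.24 = 94045.32 s = 26.12 hours.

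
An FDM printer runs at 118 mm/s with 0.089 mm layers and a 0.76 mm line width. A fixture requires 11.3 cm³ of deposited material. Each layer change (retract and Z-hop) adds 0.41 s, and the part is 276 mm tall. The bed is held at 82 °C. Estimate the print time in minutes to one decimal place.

44.8 minutes

Extrusion cross-section = 0.089 × 0.76 = 0.06764 mm².
Path length: 11300 mm³ / 0.06764 mm² → 167060.9 mm.
Print-move time = 167060.9 / 118, so 1415.8 s.
Number of layers: 276 / 0.089 → 3102 (rounded up).
Non-print overhead = 3102 × 0.41 = 1271.82 s.
Total = 1415.8 + 1271.82 = 2687.62 s = 44.8 minutes.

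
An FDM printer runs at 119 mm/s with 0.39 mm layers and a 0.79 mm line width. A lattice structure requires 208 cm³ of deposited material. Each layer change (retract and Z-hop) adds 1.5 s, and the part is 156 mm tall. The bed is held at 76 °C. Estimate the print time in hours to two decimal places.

1.74 hours

Line area: 0.39 × 0.79 → 0.3081 mm².
Total extruded path = 208000/0.3081 = 675105.5 mm.
Print-move time = 675105.5 / 119, so 5673.2 s.
Number of layers: 156 / 0.39 → 400 (rounded up).
Layer-change overhead = 400 × 1.5 = 600 s.
Total = 5673.2 + 600 = 6273.2 s = 1.74 hours.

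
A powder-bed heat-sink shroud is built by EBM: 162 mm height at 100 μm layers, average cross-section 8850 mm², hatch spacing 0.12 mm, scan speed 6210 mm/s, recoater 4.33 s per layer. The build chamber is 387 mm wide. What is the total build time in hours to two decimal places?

7.29 hours

Layer count = ceil(162 / 0.1) = 1620.
Scan path per layer = 8850 / 0.12 = 73750 mm.
Per-layer scan time: 73750 / 6210 → 11.876 s.
Time per layer = 11.876 + 4.33 = 16.206 s.
1620 layers × 16.206 s/layer = 26253.72 s, i.e. 7.29 hours.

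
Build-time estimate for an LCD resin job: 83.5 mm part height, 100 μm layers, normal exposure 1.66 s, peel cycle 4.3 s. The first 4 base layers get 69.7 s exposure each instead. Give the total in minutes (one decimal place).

87.5 minutes

Number of layers: 83.5 / 0.1 → 835 (rounded up).
Burn-in layers = 4 × (69.7 + 4.3) = 296 s.
Remaining layers = 831 × (1.66 + 4.3) = 4952.76 s.
Sum: 296 + 4952.76 = 5248.76 s → 87.5 minutes.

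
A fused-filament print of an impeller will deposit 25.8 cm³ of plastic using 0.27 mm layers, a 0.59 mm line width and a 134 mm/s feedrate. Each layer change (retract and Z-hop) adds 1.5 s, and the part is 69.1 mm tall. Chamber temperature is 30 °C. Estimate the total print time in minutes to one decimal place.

Extrusion cross-section: 0.27 × 0.59 → 0.1593 mm².
Total extruded path = 25800/0.1593 = 161958.6 mm.
Time extruding = 161958.6 / 134, so 1208.6 s.
Number of layers: 69.1 / 0.27 → 256 (rounded up).
Layer-change overhead = 256 × 1.5, so 384 s.
Total = 1208.6 + 384 = 1592.6 s = 26.5 minutes.

26.5 minutes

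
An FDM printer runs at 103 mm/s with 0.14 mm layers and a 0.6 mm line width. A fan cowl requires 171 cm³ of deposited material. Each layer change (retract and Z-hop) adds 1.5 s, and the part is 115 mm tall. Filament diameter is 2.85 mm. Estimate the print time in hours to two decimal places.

5.83 hours

Extrusion cross-section = 0.14 × 0.6 = 0.084 mm².
Toolpath length = 171 cm³ / 0.084 mm² = 171000 / 0.084 = 2035714.3 mm.
Time extruding = 2035714.3 / 103 = 19764.2 s.
Layers = ⌈115/0.14⌉ = 822.
Non-print overhead = 822 × 1.5, so 1233 s.
Altogether 19764.2 + 1233 = 20997.2 s, i.e. 5.83 hours.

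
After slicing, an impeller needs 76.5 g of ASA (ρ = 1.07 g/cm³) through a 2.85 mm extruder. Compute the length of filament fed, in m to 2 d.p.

11.21 m

Volume = 76.5 g / 1.07 g·cm⁻³ = 71.4953 cm³ = 71495.3 mm³.
A = π r² = π × 1.425² = 6.3794 mm².
L = V/A = 71495.3/6.3794 = 11207.21 mm → 11.21 m.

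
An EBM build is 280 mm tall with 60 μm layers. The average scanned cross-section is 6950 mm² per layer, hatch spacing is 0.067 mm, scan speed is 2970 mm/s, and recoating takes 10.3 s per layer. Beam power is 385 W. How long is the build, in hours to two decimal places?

58.63 hours

Layer count = ceil(280 / 0.06) = 4667.
Hatch length per layer = 6950 / 0.067, so 103731.3 mm.
Scan time per layer = 103731.3 / 2970, so 34.9264 s.
Per-layer time: 34.9264 + 10.3 → 45.2264 s.
Total: 4667 × 45.2264 s = 211071.6088 s → 58.63 hours.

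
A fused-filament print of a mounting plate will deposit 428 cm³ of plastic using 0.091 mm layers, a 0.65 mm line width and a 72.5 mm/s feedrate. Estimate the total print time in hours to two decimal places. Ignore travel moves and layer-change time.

27.72 hours

Bead cross-section = 0.091 × 0.65, so 0.05915 mm².
Path length: 428000 mm³ / 0.05915 mm² → 7235841.1 mm.
Print-move time: 7235841.1 / 72.5 → 99804.7 s.
In the requested units: 99804.7 s = 27.72 hours.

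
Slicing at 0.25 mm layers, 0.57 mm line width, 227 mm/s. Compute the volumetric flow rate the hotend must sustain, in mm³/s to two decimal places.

Bead cross-section = 0.25 × 0.57, so 0.1425 mm².
Volumetric flow = 227 × 0.1425 = 32.35 mm³/s.

32.35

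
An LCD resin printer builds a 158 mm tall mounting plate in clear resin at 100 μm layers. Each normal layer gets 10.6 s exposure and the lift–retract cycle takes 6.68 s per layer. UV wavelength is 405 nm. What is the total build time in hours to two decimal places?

Number of layers: 158 / 0.1 → 1580 (rounded up).
Per-layer time = 10.6 + 6.68, so 17.28 s.
Total = 1580 × 17.28 = 27302.4 s = 7.58 hours.

7.58 hours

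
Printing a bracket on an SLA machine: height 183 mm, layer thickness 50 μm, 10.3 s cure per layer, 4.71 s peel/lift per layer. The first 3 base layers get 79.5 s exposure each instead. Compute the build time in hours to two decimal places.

15.32 hours

Layers = ⌈183/0.05⌉ = 3660.
Bottom layers: 3 × (79.5 + 4.71) → 252.63 s.
Remaining layers: 3657 × (10.3 + 4.71) → 54891.57 s.
Sum: 252.63 + 54891.57 = 55144.2 s → 15.32 hours.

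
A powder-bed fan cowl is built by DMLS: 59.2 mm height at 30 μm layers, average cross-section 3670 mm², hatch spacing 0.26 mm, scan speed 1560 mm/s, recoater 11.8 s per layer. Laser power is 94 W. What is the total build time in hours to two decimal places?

11.43 hours

Number of layers: 59.2 / 0.03 → 1974 (rounded up).
Hatch length per layer: 3670 / 0.26 → 14115.4 mm.
Laser time per layer = 14115.4 / 1560, so 9.0483 s.
Per-layer time: 9.0483 + 11.8 → 20.8483 s.
Build time = 1974 × 20.8483 = 41154.5442 s = 11.43 hours.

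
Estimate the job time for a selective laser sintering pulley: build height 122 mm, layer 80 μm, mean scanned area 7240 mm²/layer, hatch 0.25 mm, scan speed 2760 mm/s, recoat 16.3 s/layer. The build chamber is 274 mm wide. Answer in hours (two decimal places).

11.35 hours

Layers = ⌈122/0.08⌉ = 1525.
Scan path per layer: 7240 / 0.25 → 28960 mm.
Scan time per layer = 28960 / 2760 = 10.4928 s.
Per-layer time: 10.4928 + 16.3 → 26.7928 s.
Total: 1525 × 26.7928 s = 40859.02 s → 11.35 hours.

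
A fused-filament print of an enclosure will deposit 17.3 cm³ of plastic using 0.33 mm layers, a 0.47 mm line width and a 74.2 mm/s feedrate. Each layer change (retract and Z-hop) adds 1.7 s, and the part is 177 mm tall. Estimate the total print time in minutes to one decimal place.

40.3 minutes

Line area = 0.33 × 0.47 = 0.1551 mm².
Toolpath length = 17.3 cm³ / 0.1551 mm² = 17300 / 0.1551 = 111540.9 mm.
Extrusion time = 111540.9 / 74.2, so 1503.2 s.
Layers = ⌈177/0.33⌉ = 537.
Z-hop total = 537 × 1.7, so 912.9 s.
Altogether 1503.2 + 912.9 = 2416.1 s, i.e. 40.3 minutes.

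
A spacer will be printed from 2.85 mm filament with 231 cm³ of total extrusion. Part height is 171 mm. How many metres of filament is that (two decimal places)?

36.21 m

A = π r² = π × 1.425² = 6.3794 mm².
L = 231000 mm³ / 6.3794 mm² = 36210.3 mm, i.e. 36.21 m.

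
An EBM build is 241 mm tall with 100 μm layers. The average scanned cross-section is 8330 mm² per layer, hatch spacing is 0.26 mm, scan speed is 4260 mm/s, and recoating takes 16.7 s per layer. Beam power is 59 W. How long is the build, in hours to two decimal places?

16.21 hours

Number of layers: 241 / 0.1 → 2410 (rounded up).
Per-layer scan distance = 8330 / 0.26, so 32038.5 mm.
Per-layer scan time = 32038.5 / 4260 = 7.5208 s.
Layer cycle = 7.5208 + 16.7 = 24.2208 s.
2410 layers × 24.2208 s/layer = 58372.128 s, i.e. 16.21 hours.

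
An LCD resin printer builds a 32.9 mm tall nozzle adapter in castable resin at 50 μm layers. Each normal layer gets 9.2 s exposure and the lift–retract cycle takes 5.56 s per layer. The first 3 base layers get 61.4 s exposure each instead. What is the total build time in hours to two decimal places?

Number of layers: 32.9 / 0.05 → 658 (rounded up).
Bottom layers = 3 × (61.4 + 5.56) = 200.88 s.
Regular layers = 655 × (9.2 + 5.56) = 9667.8 s.
Sum: 200.88 + 9667.8 = 9868.68 s → 2.74 hours.

2.74 hours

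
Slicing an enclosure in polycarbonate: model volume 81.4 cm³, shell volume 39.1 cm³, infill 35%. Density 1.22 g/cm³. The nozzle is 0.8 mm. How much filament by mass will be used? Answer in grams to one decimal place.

65.8 g

Interior volume: 81.4 − 39.1 → 42.3 cm³.
Infill volume: 0.35 × 42.3 → 14.805 cm³.
Total printed volume = 39.1 + 14.805, so 53.905 cm³.
Mass = 53.905 × 1.22 = 65.7641 g.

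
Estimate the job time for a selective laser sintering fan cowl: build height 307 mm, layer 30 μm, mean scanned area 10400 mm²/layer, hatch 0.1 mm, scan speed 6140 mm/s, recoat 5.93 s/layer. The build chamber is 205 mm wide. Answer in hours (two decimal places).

65.01 hours

Layer count = ceil(307 / 0.03) = 10234.
Hatch length per layer: 10400 / 0.1 → 104000 mm.
Laser time per layer = 104000 / 6140, so 16.9381 s.
Per-layer time = 16.9381 + 5.93, so 22.8681 s.
Total: 10234 × 22.8681 s = 234032.1354 s → 65.01 hours.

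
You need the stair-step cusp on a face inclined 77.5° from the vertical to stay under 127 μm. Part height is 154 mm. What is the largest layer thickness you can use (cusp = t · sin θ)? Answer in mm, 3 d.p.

sin(77.5°) = 0.9763; t_max = 0.127/0.9763 = 0.130 mm.

0.130 mm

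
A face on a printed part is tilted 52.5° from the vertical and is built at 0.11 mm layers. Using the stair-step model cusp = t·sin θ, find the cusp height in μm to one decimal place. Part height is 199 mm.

87.3 μm

h_c = t·sin θ = 0.11 × 0.7934 = 0.087274 mm (87.3 μm).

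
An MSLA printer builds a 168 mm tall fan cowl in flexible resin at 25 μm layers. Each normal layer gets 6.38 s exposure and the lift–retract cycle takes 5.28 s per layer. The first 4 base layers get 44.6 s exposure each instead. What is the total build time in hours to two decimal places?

Number of layers: 168 / 0.025 → 6720 (rounded up).
Bottom layers = 4 × (44.6 + 5.28) = 199.52 s.
Regular layers = 6716 × (6.38 + 5.28), so 78308.56 s.
Total = 199.52 + 78308.56 = 78508.08 s = 21.81 hours.

21.81 hours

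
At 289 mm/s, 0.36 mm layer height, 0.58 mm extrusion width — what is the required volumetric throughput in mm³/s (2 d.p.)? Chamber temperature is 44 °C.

A = 0.36 × 0.58 = 0.2088 mm².
Volumetric flow = 289 × 0.2088 = 60.34 mm³/s.

60.34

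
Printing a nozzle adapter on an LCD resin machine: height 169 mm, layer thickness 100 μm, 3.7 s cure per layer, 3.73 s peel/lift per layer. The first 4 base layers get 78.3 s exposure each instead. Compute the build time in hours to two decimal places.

Layers = ⌈169/0.1⌉ = 1690.
Base layers = 4 × (78.3 + 3.73) = 328.12 s.
Normal layers: 1686 × (3.7 + 3.73) → 12526.98 s.
Sum: 328.12 + 12526.98 = 12855.1 s → 3.57 hours.

3.57 hours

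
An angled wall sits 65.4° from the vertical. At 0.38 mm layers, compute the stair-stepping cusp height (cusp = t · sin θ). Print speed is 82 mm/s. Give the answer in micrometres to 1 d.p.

Cusp = layer height × sin(65.4°) = 0.38 × 0.9092 = 0.345496 mm = 345.5 μm.

345.5 μm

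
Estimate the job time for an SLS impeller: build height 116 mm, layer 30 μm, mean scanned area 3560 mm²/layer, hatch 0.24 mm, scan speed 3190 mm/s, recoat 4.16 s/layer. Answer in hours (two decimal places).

Layer count = ceil(116 / 0.03) = 3867.
Scan path per layer = 3560 / 0.24 = 14833.3 mm.
Scan time per layer = 14833.3 / 3190, so 4.6499 s.
Per-layer time = 4.6499 + 4.16, so 8.8099 s.
Total: 3867 × 8.8099 s = 34067.8833 s → 9.46 hours.

9.46 hours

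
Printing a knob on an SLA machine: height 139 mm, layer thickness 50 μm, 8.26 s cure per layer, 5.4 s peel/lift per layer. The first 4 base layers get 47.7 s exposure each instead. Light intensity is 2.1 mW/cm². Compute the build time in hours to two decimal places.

10.59 hours

Layer count = ceil(139 / 0.05) = 2780.
Base layers = 4 × (47.7 + 5.4) = 212.4 s.
Normal layers = 2776 × (8.26 + 5.4) = 37920.16 s.
Total = 212.4 + 37920.16 = 38132.56 s = 10.59 hours.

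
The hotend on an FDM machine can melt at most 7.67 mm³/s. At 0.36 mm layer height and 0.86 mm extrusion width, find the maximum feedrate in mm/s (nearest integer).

25 mm/s

Bead cross-section = 0.36 × 0.86, so 0.3096 mm².
v_max = Q/A = 7.67/0.3096 = 24.77 mm/s → 25 mm/s.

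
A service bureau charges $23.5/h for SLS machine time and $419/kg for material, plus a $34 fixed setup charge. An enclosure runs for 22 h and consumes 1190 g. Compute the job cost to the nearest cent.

$1049.61

Machine cost: 23.5 × 22 → $517.00.
Feedstock cost = 419 × 1190/1000, so $498.61.
Adding setup: 517.00 + 498.61 + 34 → $1049.61.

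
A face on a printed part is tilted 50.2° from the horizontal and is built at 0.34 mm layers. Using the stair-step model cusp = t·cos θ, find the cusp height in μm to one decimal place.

Cusp = layer height × cos(50.2°) = 0.34 × 0.6401 = 0.217634 mm = 217.6 μm.

217.6 μm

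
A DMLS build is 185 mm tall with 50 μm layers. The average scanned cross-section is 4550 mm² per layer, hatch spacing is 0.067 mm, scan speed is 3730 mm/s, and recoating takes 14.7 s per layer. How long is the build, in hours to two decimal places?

Number of layers: 185 / 0.05 → 3700 (rounded up).
Scan path per layer: 4550 / 0.067 → 67910.4 mm.
Laser time per layer = 67910.4 / 3730, so 18.2065 s.
Per-layer time = 18.2065 + 14.7 = 32.9065 s.
Build time = 3700 × 32.9065 = 121754.05 s = 33.82 hours.

33.82 hours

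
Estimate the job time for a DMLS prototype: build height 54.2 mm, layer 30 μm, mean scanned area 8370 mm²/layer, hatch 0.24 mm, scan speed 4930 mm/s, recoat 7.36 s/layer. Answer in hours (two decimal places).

7.25 hours

Number of layers: 54.2 / 0.03 → 1807 (rounded up).
Scan path per layer = 8370 / 0.24 = 34875 mm.
Laser time per layer: 34875 / 4930 → 7.074 s.
Layer cycle: 7.074 + 7.36 → 14.434 s.
Build time = 1807 × 14.434 = 26082.238 s = 7.25 hours.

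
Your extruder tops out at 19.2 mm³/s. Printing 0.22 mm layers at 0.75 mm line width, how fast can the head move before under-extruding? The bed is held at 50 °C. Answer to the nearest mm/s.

A = 0.22 × 0.75, so 0.165 mm².
v_max = Q/A = 19.2/0.165 = 116.36 mm/s → 116 mm/s.

116 mm/s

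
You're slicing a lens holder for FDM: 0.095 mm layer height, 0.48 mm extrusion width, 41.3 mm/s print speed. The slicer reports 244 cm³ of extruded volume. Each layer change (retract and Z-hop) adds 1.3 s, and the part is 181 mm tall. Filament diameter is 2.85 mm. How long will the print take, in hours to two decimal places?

Line area = 0.095 × 0.48 = 0.0456 mm².
Toolpath length = 244 cm³ / 0.0456 mm² = 244000 / 0.0456 = 5350877.2 mm.
Extrusion time: 5350877.2 / 41.3 → 129561.2 s.
Layers = ⌈181/0.095⌉ = 1906.
Z-hop total: 1906 × 1.3 → 2477.8 s.
Total = 129561.2 + 2477.8 = 132039 s = 36.68 hours.

36.68 hours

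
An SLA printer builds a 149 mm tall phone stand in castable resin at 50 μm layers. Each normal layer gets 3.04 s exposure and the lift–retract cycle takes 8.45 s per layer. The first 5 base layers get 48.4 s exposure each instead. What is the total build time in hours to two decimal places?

Number of layers: 149 / 0.05 → 2980 (rounded up).
Base layers: 5 × (48.4 + 8.45) → 284.25 s.
Regular layers: 2975 × (3.04 + 8.45) → 34182.75 s.
Total = 284.25 + 34182.75 = 34467 s = 9.57 hours.

9.57 hours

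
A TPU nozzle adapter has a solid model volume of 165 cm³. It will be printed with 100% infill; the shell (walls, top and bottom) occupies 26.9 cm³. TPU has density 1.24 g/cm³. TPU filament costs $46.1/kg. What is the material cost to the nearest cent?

$9.43

Volume inside the shell: 165 − 26.9 → 138.1 cm³.
Infill volume = 1.00 × 138.1, so 138.1 cm³.
Total printed volume: 26.9 + 138.1 → 165 cm³.
Mass = 165 × 1.24 = 204.6 g.
Cost = 204.6 g / 1000 × $46.1/kg = $9.43.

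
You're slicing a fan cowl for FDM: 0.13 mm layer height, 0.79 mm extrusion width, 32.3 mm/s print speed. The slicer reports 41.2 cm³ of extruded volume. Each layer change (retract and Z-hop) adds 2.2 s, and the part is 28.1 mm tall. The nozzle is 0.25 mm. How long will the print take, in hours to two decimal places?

3.58 hours

Extrusion cross-section: 0.13 × 0.79 → 0.1027 mm².
Toolpath length = 41.2 cm³ / 0.1027 mm² = 41200 / 0.1027 = 401168.5 mm.
Time extruding = 401168.5 / 32.3, so 12420.1 s.
Layer count = ceil(28.1 / 0.13) = 217.
Z-hop total = 217 × 2.2, so 477.4 s.
Altogether 12420.1 + 477.4 = 12897.5 s, i.e. 3.58 hours.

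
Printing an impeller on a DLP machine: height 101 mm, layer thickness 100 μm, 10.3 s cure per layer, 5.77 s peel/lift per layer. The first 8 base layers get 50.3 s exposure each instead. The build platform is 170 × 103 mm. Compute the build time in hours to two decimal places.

Layers = ⌈101/0.1⌉ = 1010.
Base layers = 8 × (50.3 + 5.77), so 448.56 s.
Regular layers = 1002 × (10.3 + 5.77), so 16102.14 s.
Total = 448.56 + 16102.14 = 16550.7 s = 4.60 hours.

4.60 hours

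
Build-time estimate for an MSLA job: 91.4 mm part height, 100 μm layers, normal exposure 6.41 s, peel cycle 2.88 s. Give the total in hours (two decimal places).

2.36 hours

Layers = ⌈91.4/0.1⌉ = 914.
Per-layer time = 6.41 + 2.88 = 9.29 s.
Build time: 914 × 9.29 s = 8491.06 s, i.e. 2.36 hours.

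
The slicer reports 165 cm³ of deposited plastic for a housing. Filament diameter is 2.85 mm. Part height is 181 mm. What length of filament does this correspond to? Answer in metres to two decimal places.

A = π r² = π × 1.425² = 6.3794 mm².
Length = 165 cm³ / 6.3794 mm² = 165000 / 6.3794 = 25864.5 mm = 25.86 m.

25.86 m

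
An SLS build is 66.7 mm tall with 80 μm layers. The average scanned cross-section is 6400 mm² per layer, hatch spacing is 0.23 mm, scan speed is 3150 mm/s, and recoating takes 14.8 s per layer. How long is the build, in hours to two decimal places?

Number of layers: 66.7 / 0.08 → 834 (rounded up).
Hatch length per layer: 6400 / 0.23 → 27826.1 mm.
Per-layer scan time = 27826.1 / 3150 = 8.8337 s.
Time per layer = 8.8337 + 14.8, so 23.6337 s.
Build time = 834 × 23.6337 = 19710.5058 s = 5.48 hours.

5.48 hours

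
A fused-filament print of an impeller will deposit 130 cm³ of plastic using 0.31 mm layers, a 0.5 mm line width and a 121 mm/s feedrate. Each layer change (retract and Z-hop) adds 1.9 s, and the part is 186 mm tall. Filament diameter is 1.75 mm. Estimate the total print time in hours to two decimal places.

2.24 hours

Line area = 0.31 × 0.5, so 0.155 mm².
Path length: 130000 mm³ / 0.155 mm² → 838709.7 mm.
Time extruding = 838709.7 / 121, so 6931.5 s.
Layers = ⌈186/0.31⌉ = 600.
Layer-change overhead = 600 × 1.9, so 1140 s.
Total = 6931.5 + 1140 = 8071.5 s = 2.24 hours.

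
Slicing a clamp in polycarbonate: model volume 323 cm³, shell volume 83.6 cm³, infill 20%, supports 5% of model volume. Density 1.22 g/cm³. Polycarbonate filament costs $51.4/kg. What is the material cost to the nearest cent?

$9.26

Volume inside the shell = 323 − 83.6 = 239.4 cm³.
Infill volume = 0.20 × 239.4, so 47.88 cm³.
Support = 0.05 × 323 = 16.15 cm³.
Total printed volume = 83.6 + 47.88 + 16.15, so 147.63 cm³.
Mass: 147.63 × 1.22 → 180.1086 g.
At $51.4/kg: 180.1086/1000 × 51.4 = $9.26.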